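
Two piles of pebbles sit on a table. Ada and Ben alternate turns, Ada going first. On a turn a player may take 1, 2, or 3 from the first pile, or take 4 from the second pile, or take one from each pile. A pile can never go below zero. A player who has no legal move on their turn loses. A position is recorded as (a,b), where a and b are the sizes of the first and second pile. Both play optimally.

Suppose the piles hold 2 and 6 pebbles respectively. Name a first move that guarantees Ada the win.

Move to (1,6).

Label each position W (a win for the player to move) or L (a loss). A position with no legal move is L; any other position is W exactly when some move reaches an L, and L when every move reaches a W.
No move ever increases a pile, so every position that can arise here has a ≤ 2 and b ≤ 6; it is enough to label the cells with 0 ≤ a ≤ 2 and 0 ≤ b ≤ 6.
Every move lowers a or b (never raises either), so fill the grid row by row in increasing a, and left to right within a row: each cell's successors are then already labelled.
      b=0  b=1  b=2  b=3  b=4  b=5  b=6
a=0:    L    L    L    L    W    W    W
a=1:    W    W    W    W    W    L    L
a=2:    W    W    W    W    L    W    W
Cells with no legal move (terminal, hence L): (0,0), (0,1), (0,2), (0,3).
The remaining L cells, each justified by listing all of its moves:
(1,5): moves to (0,5)(W), (1,1)(W), (0,4)(W); every one is W ⇒ L
(1,6): moves to (0,6)(W), (1,2)(W), (0,5)(W); every one is W ⇒ L
(2,4): moves to (1,4)(W), (0,4)(W), (2,0)(W), (1,3)(W); every one is W ⇒ L
Every other cell has at least one move into one of the L cells above, so it is W.
From (2,6), the L positions reachable in one move are: (1,6), (1,5). Any move reaching one of these is winning.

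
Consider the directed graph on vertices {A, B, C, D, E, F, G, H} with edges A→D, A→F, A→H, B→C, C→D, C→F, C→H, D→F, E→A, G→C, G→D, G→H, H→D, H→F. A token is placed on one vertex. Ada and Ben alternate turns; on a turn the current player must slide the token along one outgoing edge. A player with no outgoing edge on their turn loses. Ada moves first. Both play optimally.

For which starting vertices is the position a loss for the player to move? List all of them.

B, E, F, G

Compute win/loss labels from the base case upward. A position with no move is L. Any other position is W if it can reach an L in one move, else L.
Every edge goes from a vertex to one that appears earlier in the order F, D, H, C, A, G, B, E, so processing vertices in that order labels each vertex after all of its successors.
F: no outgoing edge → L
D: reaches L-position F → W
H: reaches L-position F → W
C: reaches L-position F → W
A: reaches L-position F → W
G: only reaches C(W), H(W), D(W), all W → L
B: only reaches C(W), which is W → L
E: only reaches A(W), which is W → L
The losing starting vertices are exactly the entries labelled L in this table (4 of them).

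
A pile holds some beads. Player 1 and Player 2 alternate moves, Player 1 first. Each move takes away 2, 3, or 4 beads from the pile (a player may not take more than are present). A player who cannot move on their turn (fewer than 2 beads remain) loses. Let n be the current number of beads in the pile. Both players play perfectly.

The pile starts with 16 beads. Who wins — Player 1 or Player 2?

Classify positions by backward induction: terminal positions (no move available) are L. From any other position, the mover wins iff some move reaches an L.
n=0: no move → L
n=1: no move → L
n=2: W (go to 0, an L position)
n=3: W (go to 1, an L position)
n=4: W (go to 1, an L position)
n=5: W (go to 1, an L position)
n=6: L (options 4(W), 3(W), 2(W) are all W)
n=7: L (options 5(W), 4(W), 3(W) are all W)
n=8: W (go to 6, an L position)
n=9: W (go to 7, an L position)
n=10: W (go to 7, an L position)
n=11: W (go to 7, an L position)
n=12: L (options 10(W), 9(W), 8(W) are all W)
n=13: L (options 11(W), 10(W), 9(W) are all W)
n=14: W (go to 12, an L position)
n=15: W (go to 13, an L position)
n=16: W (go to 13, an L position)
From 16 Player 1 can remove 3, leaving 13, reaching an L position.

Player 1 wins.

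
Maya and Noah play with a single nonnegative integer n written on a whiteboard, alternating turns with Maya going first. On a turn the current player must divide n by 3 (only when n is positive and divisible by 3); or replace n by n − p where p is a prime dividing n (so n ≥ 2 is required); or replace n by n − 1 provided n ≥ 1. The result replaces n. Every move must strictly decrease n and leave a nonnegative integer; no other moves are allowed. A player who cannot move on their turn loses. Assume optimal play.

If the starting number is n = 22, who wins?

Noah wins.

Build the W/L table. Terminal = L. A non-terminal position is W if it has a move to some L; otherwise it is L.
n=0: no move → L
n=1: can move to 0, which is L ⇒ W
n=2: can move to 0, which is L ⇒ W
n=3: can move to 0, which is L ⇒ W
n=4: moves to 2(W), 3(W); every one is W ⇒ L
n=5: can move to 0, which is L ⇒ W
n=6: can move to 4, which is L ⇒ W
n=7: can move to 0, which is L ⇒ W
n=8: moves to 6(W), 7(W); every one is W ⇒ L
n=9: can move to 8, which is L ⇒ W
n=10: can move to 8, which is L ⇒ W
n=11: can move to 0, which is L ⇒ W
n=12: can move to 4, which is L ⇒ W
n=13: can move to 0, which is L ⇒ W
n=14: moves to 7(W), 12(W), 13(W); every one is W ⇒ L
n=15: can move to 14, which is L ⇒ W
n=16: can move to 14, which is L ⇒ W
n=17: can move to 0, which is L ⇒ W
n=18: moves to 6(W), 15(W), 16(W), 17(W); every one is W ⇒ L
n=19: can move to 0, which is L ⇒ W
n=20: can move to 18, which is L ⇒ W
n=21: can move to 14, which is L ⇒ W
n=22: moves to 11(W), 20(W), 21(W); every one is W ⇒ L
Every move from 22 reaches a W position, so the mover loses.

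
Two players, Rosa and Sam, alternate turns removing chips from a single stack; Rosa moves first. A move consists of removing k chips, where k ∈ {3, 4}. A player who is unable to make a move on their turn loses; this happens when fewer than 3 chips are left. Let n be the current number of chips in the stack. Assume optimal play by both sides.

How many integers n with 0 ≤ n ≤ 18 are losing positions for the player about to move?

9

Label each position W (a win for the player to move) or L (a loss). A position with no legal move is L; any other position is W exactly when some move reaches an L, and L when every move reaches a W.
n=0: no move → L
n=1: no move → L
n=2: no move → L
n=3: reaches L-position 0 → W
n=4: reaches L-position 1 → W
n=5: reaches L-position 2 → W
n=6: reaches L-position 2 → W
n=7: only reaches 4(W), 3(W), all W → L
n=8: only reaches 5(W), 4(W), all W → L
n=9: only reaches 6(W), 5(W), all W → L
n=10: reaches L-position 7 → W
n=11: reaches L-position 8 → W
n=12: reaches L-position 9 → W
n=13: reaches L-position 9 → W
n=14: only reaches 11(W), 10(W), all W → L
n=15: only reaches 12(W), 11(W), all W → L
n=16: only reaches 13(W), 12(W), all W → L
n=17: reaches L-position 14 → W
n=18: reaches L-position 15 → W
L entries with 0 ≤ n ≤ 18: n = 0, 1, 2, 7, 8, 9, 14, 15, 16; that makes 9.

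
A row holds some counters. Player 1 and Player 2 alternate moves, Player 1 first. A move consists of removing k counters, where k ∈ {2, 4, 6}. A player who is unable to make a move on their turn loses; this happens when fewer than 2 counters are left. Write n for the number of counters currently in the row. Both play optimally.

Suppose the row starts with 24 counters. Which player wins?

Use the standard recursion: the mover loses at a terminal position; elsewhere, the mover wins exactly when some move hands the opponent an L position.
n=0: no move → L
n=1: no move → L
n=2: can move to 0, which is L ⇒ W
n=3: can move to 1, which is L ⇒ W
n=4: can move to 0, which is L ⇒ W
n=5: can move to 1, which is L ⇒ W
n=6: can move to 0, which is L ⇒ W
n=7: can move to 1, which is L ⇒ W
n=8: moves to 6(W), 4(W), 2(W); every one is W ⇒ L
n=9: moves to 7(W), 5(W), 3(W); every one is W ⇒ L
n=10: can move to 8, which is L ⇒ W
n=11: can move to 9, which is L ⇒ W
n=12: can move to 8, which is L ⇒ W
n=13: can move to 9, which is L ⇒ W
n=14: can move to 8, which is L ⇒ W
n=15: can move to 9, which is L ⇒ W
n=16: moves to 14(W), 12(W), 10(W); every one is W ⇒ L
n=17: moves to 15(W), 13(W), 11(W); every one is W ⇒ L
n=18: can move to 16, which is L ⇒ W
n=19: can move to 17, which is L ⇒ W
n=20: can move to 16, which is L ⇒ W
n=21: can move to 17, which is L ⇒ W
n=22: can move to 16, which is L ⇒ W
n=23: can move to 17, which is L ⇒ W
n=24: moves to 22(W), 20(W), 18(W); every one is W ⇒ L
The starting position 24 is L: whatever Player 1 does, the opponent receives a W position.

Player 2 wins.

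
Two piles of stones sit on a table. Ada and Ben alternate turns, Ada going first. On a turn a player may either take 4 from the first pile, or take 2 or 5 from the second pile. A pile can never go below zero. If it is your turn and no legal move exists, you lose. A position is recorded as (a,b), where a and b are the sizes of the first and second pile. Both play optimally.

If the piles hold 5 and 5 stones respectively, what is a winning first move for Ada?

Compute win/loss labels from the base case upward. A position with no move is L. Any other position is W if it can reach an L in one move, else L.
No move ever increases a pile, so every position that can arise here has a ≤ 5 and b ≤ 5; it is enough to label the cells with 0 ≤ a ≤ 5 and 0 ≤ b ≤ 5.
Every move lowers a or b (never raises either), so fill the grid row by row in increasing a, and left to right within a row: each cell's successors are then already labelled.
      b=0  b=1  b=2  b=3  b=4  b=5
a=0:    L    L    W    W    L    W
a=1:    L    L    W    W    L    W
a=2:    L    L    W    W    L    W
a=3:    L    L    W    W    L    W
a=4:    W    W    L    L    W    W
a=5:    W    W    L    L    W    W
Cells with no legal move (terminal, hence L): (0,0), (0,1), (1,0), (1,1), (2,0), (2,1), (3,0), (3,1).
The remaining L cells, each justified by listing all of its moves:
(0,4): →(0,2)(W) only, which is W, so L
(1,4): →(1,2)(W) only, which is W, so L
(2,4): →(2,2)(W) only, which is W, so L
(3,4): →(3,2)(W) only, which is W, so L
(4,2): →(0,2)(W), (4,0)(W) — all W, so L
(4,3): →(0,3)(W), (4,1)(W) — all W, so L
(5,2): →(1,2)(W), (5,0)(W) — all W, so L
(5,3): →(1,3)(W), (5,1)(W) — all W, so L
Every other cell has at least one move into one of the L cells above, so it is W.
From (5,5), the L positions reachable in one move are: (5,3).

Move to (5,3).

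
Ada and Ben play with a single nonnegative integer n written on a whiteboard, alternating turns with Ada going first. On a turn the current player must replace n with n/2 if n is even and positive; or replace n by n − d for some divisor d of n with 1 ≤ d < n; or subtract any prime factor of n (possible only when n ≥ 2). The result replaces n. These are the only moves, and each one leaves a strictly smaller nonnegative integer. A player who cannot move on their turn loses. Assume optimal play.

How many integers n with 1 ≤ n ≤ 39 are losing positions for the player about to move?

9

Label each position W (a win for the player to move) or L (a loss). A position with no legal move is L; any other position is W exactly when some move reaches an L, and L when every move reaches a W.
n=0: no move → L
n=1: no move → L
n=2: reaches L-position 0 → W
n=3: reaches L-position 0 → W
n=4: only reaches 2(W), 3(W), all W → L
n=5: reaches L-position 0 → W
n=6: reaches L-position 4 → W
n=7: reaches L-position 0 → W
n=8: reaches L-position 4 → W
n=9: only reaches 6(W), 8(W), all W → L
n=10: reaches L-position 9 → W
n=11: reaches L-position 0 → W
n=12: reaches L-position 9 → W
n=13: reaches L-position 0 → W
n=14: only reaches 7(W), 12(W), 13(W), all W → L
n=15: reaches L-position 14 → W
n=16: reaches L-position 14 → W
n=17: reaches L-position 0 → W
n=18: reaches L-position 9 → W
n=19: reaches L-position 0 → W
n=20: only reaches 10(W), 15(W), 16(W), 18(W), 19(W), all W → L
n=21: reaches L-position 14 → W
n=22: reaches L-position 20 → W
n=23: reaches L-position 0 → W
n=24: reaches L-position 20 → W
n=25: reaches L-position 20 → W
n=26: only reaches 13(W), 24(W), 25(W), all W → L
n=27: reaches L-position 26 → W
n=28: reaches L-position 14 → W
n=29: reaches L-position 0 → W
n=30: reaches L-position 20 → W
n=31: reaches L-position 0 → W
n=32: only reaches 16(W), 24(W), 28(W), 30(W), 31(W), all W → L
n=33: reaches L-position 32 → W
n=34: reaches L-position 32 → W
n=35: only reaches 28(W), 30(W), 34(W), all W → L
n=36: reaches L-position 32 → W
n=37: reaches L-position 0 → W
n=38: only reaches 19(W), 36(W), 37(W), all W → L
n=39: reaches L-position 26 → W
L entries with 1 ≤ n ≤ 39 (n=0 is outside the asked range and is not counted): n = 1, 4, 9, 14, 20, 26, 32, 35, 38; that makes 9.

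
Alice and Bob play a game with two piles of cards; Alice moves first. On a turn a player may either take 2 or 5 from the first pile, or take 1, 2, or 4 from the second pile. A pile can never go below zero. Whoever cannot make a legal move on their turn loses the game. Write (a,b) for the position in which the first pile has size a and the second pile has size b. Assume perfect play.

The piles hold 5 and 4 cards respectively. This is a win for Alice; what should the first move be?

Move to (3,4).

Work bottom-up. With no move the player to move loses. Otherwise the position is W if at least one move leads to an L position for the opponent, and L if every move leads to a W.
No move ever increases a pile, so every position that can arise here has a ≤ 5 and b ≤ 4; it is enough to label the cells with 0 ≤ a ≤ 5 and 0 ≤ b ≤ 4.
Every move lowers a or b (never raises either), so fill the grid row by row in increasing a, and left to right within a row: each cell's successors are then already labelled.
      b=0  b=1  b=2  b=3  b=4
a=0:    L    W    W    L    W
a=1:    L    W    W    L    W
a=2:    W    L    W    W    L
a=3:    W    L    W    W    L
a=4:    L    W    W    L    W
a=5:    W    W    L    W    W
Cells with no legal move (terminal, hence L): (0,0), (1,0).
The remaining L cells, each justified by listing all of its moves:
(0,3): →(0,2)(W), (0,1)(W) — all W, so L
(1,3): →(1,2)(W), (1,1)(W) — all W, so L
(2,1): →(0,1)(W), (2,0)(W) — all W, so L
(2,4): →(0,4)(W), (2,3)(W), (2,2)(W), (2,0)(W) — all W, so L
(3,1): →(1,1)(W), (3,0)(W) — all W, so L
(3,4): →(1,4)(W), (3,3)(W), (3,2)(W), (3,0)(W) — all W, so L
(4,0): →(2,0)(W) only, which is W, so L
(4,3): →(2,3)(W), (4,2)(W), (4,1)(W) — all W, so L
(5,2): →(3,2)(W), (0,2)(W), (5,1)(W), (5,0)(W) — all W, so L
Every other cell has at least one move into one of the L cells above, so it is W.
From (5,4), the L positions reachable in one move are: (3,4), (5,2). Any move reaching one of these is winning.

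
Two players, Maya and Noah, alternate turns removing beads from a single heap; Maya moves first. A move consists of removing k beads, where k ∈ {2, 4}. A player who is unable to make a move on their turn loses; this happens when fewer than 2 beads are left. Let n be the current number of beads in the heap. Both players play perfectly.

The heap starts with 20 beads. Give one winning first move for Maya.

Classify positions by backward induction: terminal positions (no move available) are L. From any other position, the mover wins iff some move reaches an L.
n=0: no move → L
n=1: no move → L
n=2: W (go to 0, an L position)
n=3: W (go to 1, an L position)
n=4: W (go to 0, an L position)
n=5: W (go to 1, an L position)
n=6: L (options 4(W), 2(W) are all W)
n=7: L (options 5(W), 3(W) are all W)
n=8: W (go to 6, an L position)
n=9: W (go to 7, an L position)
n=10: W (go to 6, an L position)
n=11: W (go to 7, an L position)
n=12: L (options 10(W), 8(W) are all W)
n=13: L (options 11(W), 9(W) are all W)
n=14: W (go to 12, an L position)
n=15: W (go to 13, an L position)
n=16: W (go to 12, an L position)
n=17: W (go to 13, an L position)
n=18: L (options 16(W), 14(W) are all W)
n=19: L (options 17(W), 15(W) are all W)
n=20: W (go to 18, an L position)
From 20, the L positions reachable in one move are: 18.

Remove 2, leaving 18.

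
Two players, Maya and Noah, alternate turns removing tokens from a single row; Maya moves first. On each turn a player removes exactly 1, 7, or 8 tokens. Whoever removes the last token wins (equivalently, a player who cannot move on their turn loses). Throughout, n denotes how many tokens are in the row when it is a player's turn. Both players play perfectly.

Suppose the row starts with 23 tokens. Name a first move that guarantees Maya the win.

Positions with no move are L. A position that does have a move is losing for the player to move precisely when every available move leads to a winning position for the opponent. Fill in the labels:
n=0: no move → L
n=1: can move to 0, which is L ⇒ W
n=2: the only move is to 1(W), a W ⇒ L
n=3: can move to 2, which is L ⇒ W
n=4: the only move is to 3(W), a W ⇒ L
n=5: can move to 4, which is L ⇒ W
n=6: the only move is to 5(W), a W ⇒ L
n=7: can move to 6, which is L ⇒ W
n=8: can move to 0, which is L ⇒ W
n=9: can move to 2, which is L ⇒ W
n=10: can move to 2, which is L ⇒ W
n=11: can move to 4, which is L ⇒ W
n=12: can move to 4, which is L ⇒ W
n=13: can move to 6, which is L ⇒ W
n=14: can move to 6, which is L ⇒ W
n=15: moves to 14(W), 8(W), 7(W); every one is W ⇒ L
n=16: can move to 15, which is L ⇒ W
n=17: moves to 16(W), 10(W), 9(W); every one is W ⇒ L
n=18: can move to 17, which is L ⇒ W
n=19: moves to 18(W), 12(W), 11(W); every one is W ⇒ L
n=20: can move to 19, which is L ⇒ W
n=21: moves to 20(W), 14(W), 13(W); every one is W ⇒ L
n=22: can move to 21, which is L ⇒ W
n=23: can move to 15, which is L ⇒ W
From 23, the L positions reachable in one move are: 15.

Remove 8, leaving 15.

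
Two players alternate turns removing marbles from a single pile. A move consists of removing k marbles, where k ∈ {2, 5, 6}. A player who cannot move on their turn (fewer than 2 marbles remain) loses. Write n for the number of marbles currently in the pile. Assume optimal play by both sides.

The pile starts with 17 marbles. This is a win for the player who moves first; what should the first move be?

Remove 2, leaving 15.

Classify positions by backward induction: terminal positions (no move available) are L. From any other position, the mover wins iff some move reaches an L.
n=0: no move → L
n=1: no move → L
n=2: reaches L-position 0 → W
n=3: reaches L-position 1 → W
n=4: only reaches 2(W), which is W → L
n=5: reaches L-position 0 → W
n=6: reaches L-position 4 → W
n=7: reaches L-position 1 → W
n=8: only reaches 6(W), 3(W), 2(W), all W → L
n=9: reaches L-position 4 → W
n=10: reaches L-position 8 → W
n=11: only reaches 9(W), 6(W), 5(W), all W → L
n=12: only reaches 10(W), 7(W), 6(W), all W → L
n=13: reaches L-position 11 → W
n=14: reaches L-position 12 → W
n=15: only reaches 13(W), 10(W), 9(W), all W → L
n=16: reaches L-position 11 → W
n=17: reaches L-position 15 → W
From 17, the L positions reachable in one move are: 15, 12, 11. Any move reaching one of these is winning.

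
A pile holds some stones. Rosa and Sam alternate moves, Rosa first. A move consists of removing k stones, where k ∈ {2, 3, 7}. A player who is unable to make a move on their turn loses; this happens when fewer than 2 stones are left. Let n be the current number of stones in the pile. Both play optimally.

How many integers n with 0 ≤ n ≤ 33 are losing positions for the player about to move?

14

Work bottom-up. With no move the player to move loses. Otherwise the position is W if at least one move leads to an L position for the opponent, and L if every move leads to a W.
n=0: no move → L
n=1: no move → L
n=2: →0(L), so W
n=3: →1(L), so W
n=4: →1(L), so W
n=5: →3(W), 2(W) — all W, so L
n=6: →4(W), 3(W) — all W, so L
n=7: →5(L), so W
n=8: →6(L), so W
n=9: →6(L), so W
n=10: →8(W), 7(W), 3(W) — all W, so L
n=11: →9(W), 8(W), 4(W) — all W, so L
n=12: →10(L), so W
n=13: →11(L), so W
n=14: →11(L), so W
n=15: →13(W), 12(W), 8(W) — all W, so L
n=16: →14(W), 13(W), 9(W) — all W, so L
n=17: →15(L), so W
n=18: →16(L), so W
n=19: →16(L), so W
n=20: →18(W), 17(W), 13(W) — all W, so L
n=21: →19(W), 18(W), 14(W) — all W, so L
n=22: →20(L), so W
n=23: →21(L), so W
n=24: →21(L), so W
n=25: →23(W), 22(W), 18(W) — all W, so L
n=26: →24(W), 23(W), 19(W) — all W, so L
n=27: →25(L), so W
n=28: →26(L), so W
n=29: →26(L), so W
n=30: →28(W), 27(W), 23(W) — all W, so L
n=31: →29(W), 28(W), 24(W) — all W, so L
n=32: →30(L), so W
n=33: →31(L), so W
L entries with 0 ≤ n ≤ 33: n = 0, 1, 5, 6, 10, 11, 15, 16, 20, 21, 25, 26, 30, 31; that makes 14.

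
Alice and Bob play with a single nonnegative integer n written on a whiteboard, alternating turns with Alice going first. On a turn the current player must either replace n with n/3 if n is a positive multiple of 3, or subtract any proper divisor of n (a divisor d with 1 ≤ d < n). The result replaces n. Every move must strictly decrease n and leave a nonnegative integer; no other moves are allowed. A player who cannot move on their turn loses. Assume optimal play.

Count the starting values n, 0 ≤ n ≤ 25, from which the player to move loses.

Build the W/L table. Terminal = L. A non-terminal position is W if it has a move to some L; otherwise it is L.
n=0: no move → L
n=1: no move → L
n=2: can move to 1, which is L ⇒ W
n=3: can move to 1, which is L ⇒ W
n=4: moves to 2(W), 3(W); every one is W ⇒ L
n=5: can move to 4, which is L ⇒ W
n=6: can move to 4, which is L ⇒ W
n=7: the only move is to 6(W), a W ⇒ L
n=8: can move to 4, which is L ⇒ W
n=9: moves to 3(W), 6(W), 8(W); every one is W ⇒ L
n=10: can move to 9, which is L ⇒ W
n=11: the only move is to 10(W), a W ⇒ L
n=12: can move to 4, which is L ⇒ W
n=13: the only move is to 12(W), a W ⇒ L
n=14: can move to 7, which is L ⇒ W
n=15: moves to 5(W), 10(W), 12(W), 14(W); every one is W ⇒ L
n=16: can move to 15, which is L ⇒ W
n=17: the only move is to 16(W), a W ⇒ L
n=18: can move to 9, which is L ⇒ W
n=19: the only move is to 18(W), a W ⇒ L
n=20: can move to 15, which is L ⇒ W
n=21: can move to 7, which is L ⇒ W
n=22: can move to 11, which is L ⇒ W
n=23: the only move is to 22(W), a W ⇒ L
n=24: can move to 23, which is L ⇒ W
n=25: moves to 20(W), 24(W); every one is W ⇒ L
L entries with 0 ≤ n ≤ 25: n = 0, 1, 4, 7, 9, 11, 13, 15, 17, 19, 23, 25; that makes 12.

12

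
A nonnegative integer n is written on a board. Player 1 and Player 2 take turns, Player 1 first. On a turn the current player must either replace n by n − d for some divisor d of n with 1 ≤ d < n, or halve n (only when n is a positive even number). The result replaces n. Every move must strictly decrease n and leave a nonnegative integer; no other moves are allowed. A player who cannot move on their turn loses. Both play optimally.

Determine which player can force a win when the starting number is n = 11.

Player 2 wins.

Positions with no move are L. A position that does have a move is losing for the player to move precisely when every available move leads to a winning position for the opponent. Fill in the labels:
n=0: no move → L
n=1: no move → L
n=2: can move to 1, which is L ⇒ W
n=3: the only move is to 2(W), a W ⇒ L
n=4: can move to 3, which is L ⇒ W
n=5: the only move is to 4(W), a W ⇒ L
n=6: can move to 3, which is L ⇒ W
n=7: the only move is to 6(W), a W ⇒ L
n=8: can move to 7, which is L ⇒ W
n=9: moves to 6(W), 8(W); every one is W ⇒ L
n=10: can move to 5, which is L ⇒ W
n=11: the only move is to 10(W), a W ⇒ L
The starting position 11 is L: whatever Player 1 does, the opponent receives a W position.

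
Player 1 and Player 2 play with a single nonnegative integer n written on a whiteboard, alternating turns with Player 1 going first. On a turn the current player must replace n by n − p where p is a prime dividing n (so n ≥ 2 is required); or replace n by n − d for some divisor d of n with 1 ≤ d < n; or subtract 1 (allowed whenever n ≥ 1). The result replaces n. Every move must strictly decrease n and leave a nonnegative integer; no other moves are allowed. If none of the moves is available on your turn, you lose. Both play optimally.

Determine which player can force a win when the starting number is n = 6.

Use the standard recursion: the mover loses at a terminal position; elsewhere, the mover wins exactly when some move hands the opponent an L position.
n=0: no move → L
n=1: can move to 0, which is L ⇒ W
n=2: can move to 0, which is L ⇒ W
n=3: can move to 0, which is L ⇒ W
n=4: moves to 2(W), 3(W); every one is W ⇒ L
n=5: can move to 0, which is L ⇒ W
n=6: can move to 4, which is L ⇒ W
From 6 Player 1 can move to 4, reaching an L position.

Player 1 wins.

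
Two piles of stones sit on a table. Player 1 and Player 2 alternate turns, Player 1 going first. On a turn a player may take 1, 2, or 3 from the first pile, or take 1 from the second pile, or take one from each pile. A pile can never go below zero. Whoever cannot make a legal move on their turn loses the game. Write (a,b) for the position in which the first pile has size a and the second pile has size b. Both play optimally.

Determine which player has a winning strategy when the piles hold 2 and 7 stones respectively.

Player 2 wins.

Label each position W (a win for the player to move) or L (a loss). A position with no legal move is L; any other position is W exactly when some move reaches an L, and L when every move reaches a W.
No move ever increases a pile, so every position that can arise here has a ≤ 2 and b ≤ 7; it is enough to label the cells with 0 ≤ a ≤ 2 and 0 ≤ b ≤ 7.
Every move lowers a or b (never raises either), so fill the grid row by row in increasing a, and left to right within a row: each cell's successors are then already labelled.
      b=0  b=1  b=2  b=3  b=4  b=5  b=6  b=7
a=0:    L    W    L    W    L    W    L    W
a=1:    W    W    W    W    W    W    W    W
a=2:    W    L    W    L    W    L    W    L
Cells with no legal move (terminal, hence L): (0,0).
The remaining L cells, each justified by listing all of its moves:
(0,2): →(0,1)(W) only, which is W, so L
(0,4): →(0,3)(W) only, which is W, so L
(0,6): →(0,5)(W) only, which is W, so L
(2,1): →(1,1)(W), (0,1)(W), (2,0)(W), (1,0)(W) — all W, so L
(2,3): →(1,3)(W), (0,3)(W), (2,2)(W), (1,2)(W) — all W, so L
(2,5): →(1,5)(W), (0,5)(W), (2,4)(W), (1,4)(W) — all W, so L
(2,7): →(1,7)(W), (0,7)(W), (2,6)(W), (1,6)(W) — all W, so L
Every other cell has at least one move into one of the L cells above, so it is W.
Every move from (2,7) reaches a W position, so the mover loses.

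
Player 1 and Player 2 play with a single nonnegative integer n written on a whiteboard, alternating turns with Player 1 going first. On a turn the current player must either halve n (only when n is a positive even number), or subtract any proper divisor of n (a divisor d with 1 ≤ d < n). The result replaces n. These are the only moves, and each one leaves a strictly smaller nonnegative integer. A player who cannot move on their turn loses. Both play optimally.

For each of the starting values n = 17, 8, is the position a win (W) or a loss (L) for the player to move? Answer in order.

Work bottom-up. With no move the player to move loses. Otherwise the position is W if at least one move leads to an L position for the opponent, and L if every move leads to a W.
n=0: no move → L
n=1: no move → L
n=2: →1(L), so W
n=3: →2(W) only, which is W, so L
n=4: →3(L), so W
n=5: →4(W) only, which is W, so L
n=6: →3(L), so W
n=7: →6(W) only, which is W, so L
n=8: →7(L), so W
n=9: →6(W), 8(W) — all W, so L
n=10: →5(L), so W
n=11: →10(W) only, which is W, so L
n=12: →9(L), so W
n=13: →12(W) only, which is W, so L
n=14: →7(L), so W
n=15: →10(W), 12(W), 14(W) — all W, so L
n=16: →15(L), so W
n=17: →16(W) only, which is W, so L

17: L, 8: W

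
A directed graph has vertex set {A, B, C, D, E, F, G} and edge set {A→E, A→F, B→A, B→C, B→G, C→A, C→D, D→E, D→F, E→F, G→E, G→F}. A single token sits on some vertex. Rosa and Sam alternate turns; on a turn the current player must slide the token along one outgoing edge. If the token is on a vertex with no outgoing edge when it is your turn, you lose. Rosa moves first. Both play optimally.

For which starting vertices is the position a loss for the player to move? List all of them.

C, F

Positions with no move are L. A position that does have a move is losing for the player to move precisely when every available move leads to a winning position for the opponent. Fill in the labels:
Every edge goes from a vertex to one that appears earlier in the order F, E, D, G, A, C, B, so processing vertices in that order labels each vertex after all of its successors.
F: no outgoing edge → L
E: →F(L), so W
D: →F(L), so W
G: →F(L), so W
A: →F(L), so W
C: →A(W), D(W) — all W, so L
B: →C(L), so W
Reading off the rows marked L gives the requested list; there are 2 such vertices.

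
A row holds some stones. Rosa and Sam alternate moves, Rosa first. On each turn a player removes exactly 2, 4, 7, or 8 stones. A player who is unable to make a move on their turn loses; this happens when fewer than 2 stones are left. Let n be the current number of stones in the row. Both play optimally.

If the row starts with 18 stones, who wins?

Rosa wins.

Work bottom-up. With no move the player to move loses. Otherwise the position is W if at least one move leads to an L position for the opponent, and L if every move leads to a W.
n=0: no move → L
n=1: no move → L
n=2: W (go to 0, an L position)
n=3: W (go to 1, an L position)
n=4: W (go to 0, an L position)
n=5: W (go to 1, an L position)
n=6: L (options 4(W), 2(W) are all W)
n=7: W (go to 0, an L position)
n=8: W (go to 6, an L position)
n=9: W (go to 1, an L position)
n=10: W (go to 6, an L position)
n=11: L (options 9(W), 7(W), 4(W), 3(W) are all W)
n=12: L (options 10(W), 8(W), 5(W), 4(W) are all W)
n=13: W (go to 11, an L position)
n=14: W (go to 12, an L position)
n=15: W (go to 11, an L position)
n=16: W (go to 12, an L position)
n=17: L (options 15(W), 13(W), 10(W), 9(W) are all W)
n=18: W (go to 11, an L position)
The starting position 18 is W: Rosa should remove 7, leaving 11, handing over an L position.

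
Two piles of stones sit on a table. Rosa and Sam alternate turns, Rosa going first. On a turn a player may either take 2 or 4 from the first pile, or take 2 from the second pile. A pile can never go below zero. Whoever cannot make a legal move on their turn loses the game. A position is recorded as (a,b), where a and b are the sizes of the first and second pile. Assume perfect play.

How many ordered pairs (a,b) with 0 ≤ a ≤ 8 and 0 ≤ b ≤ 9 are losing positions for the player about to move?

Work bottom-up. With no move the player to move loses. Otherwise the position is W if at least one move leads to an L position for the opponent, and L if every move leads to a W.
Every move lowers a or b (never raises either), so fill the grid row by row in increasing a, and left to right within a row: each cell's successors are then already labelled.
      b=0  b=1  b=2  b=3  b=4  b=5  b=6  b=7  b=8  b=9
a=0:    L    L    W    W    L    L    W    W    L    L
a=1:    L    L    W    W    L    L    W    W    L    L
a=2:    W    W    L    L    W    W    L    L    W    W
a=3:    W    W    L    L    W    W    L    L    W    W
a=4:    W    W    W    W    W    W    W    W    W    W
a=5:    W    W    W    W    W    W    W    W    W    W
a=6:    L    L    W    W    L    L    W    W    L    L
a=7:    L    L    W    W    L    L    W    W    L    L
a=8:    W    W    L    L    W    W    L    L    W    W
Cells with no legal move (terminal, hence L): (0,0), (0,1), (1,0), (1,1).
The remaining L cells, each justified by listing all of its moves:
(0,4): only reaches (0,2)(W), which is W → L
(0,5): only reaches (0,3)(W), which is W → L
(0,8): only reaches (0,6)(W), which is W → L
(0,9): only reaches (0,7)(W), which is W → L
(1,4): only reaches (1,2)(W), which is W → L
(1,5): only reaches (1,3)(W), which is W → L
(1,8): only reaches (1,6)(W), which is W → L
(1,9): only reaches (1,7)(W), which is W → L
(2,2): only reaches (0,2)(W), (2,0)(W), all W → L
(2,3): only reaches (0,3)(W), (2,1)(W), all W → L
(2,6): only reaches (0,6)(W), (2,4)(W), all W → L
(2,7): only reaches (0,7)(W), (2,5)(W), all W → L
(3,2): only reaches (1,2)(W), (3,0)(W), all W → L
(3,3): only reaches (1,3)(W), (3,1)(W), all W → L
(3,6): only reaches (1,6)(W), (3,4)(W), all W → L
(3,7): only reaches (1,7)(W), (3,5)(W), all W → L
(6,0): only reaches (4,0)(W), (2,0)(W), all W → L
(6,1): only reaches (4,1)(W), (2,1)(W), all W → L
(6,4): only reaches (4,4)(W), (2,4)(W), (6,2)(W), all W → L
(6,5): only reaches (4,5)(W), (2,5)(W), (6,3)(W), all W → L
(6,8): only reaches (4,8)(W), (2,8)(W), (6,6)(W), all W → L
(6,9): only reaches (4,9)(W), (2,9)(W), (6,7)(W), all W → L
(7,0): only reaches (5,0)(W), (3,0)(W), all W → L
(7,1): only reaches (5,1)(W), (3,1)(W), all W → L
(7,4): only reaches (5,4)(W), (3,4)(W), (7,2)(W), all W → L
(7,5): only reaches (5,5)(W), (3,5)(W), (7,3)(W), all W → L
(7,8): only reaches (5,8)(W), (3,8)(W), (7,6)(W), all W → L
(7,9): only reaches (5,9)(W), (3,9)(W), (7,7)(W), all W → L
(8,2): only reaches (6,2)(W), (4,2)(W), (8,0)(W), all W → L
(8,3): only reaches (6,3)(W), (4,3)(W), (8,1)(W), all W → L
(8,6): only reaches (6,6)(W), (4,6)(W), (8,4)(W), all W → L
(8,7): only reaches (6,7)(W), (4,7)(W), (8,5)(W), all W → L
Every other cell has at least one move into one of the L cells above, so it is W.
L cells per row: a=0: 6, a=1: 6, a=2: 4, a=3: 4, a=4: 0, a=5: 0, a=6: 6, a=7: 6, a=8: 4; total 36.

36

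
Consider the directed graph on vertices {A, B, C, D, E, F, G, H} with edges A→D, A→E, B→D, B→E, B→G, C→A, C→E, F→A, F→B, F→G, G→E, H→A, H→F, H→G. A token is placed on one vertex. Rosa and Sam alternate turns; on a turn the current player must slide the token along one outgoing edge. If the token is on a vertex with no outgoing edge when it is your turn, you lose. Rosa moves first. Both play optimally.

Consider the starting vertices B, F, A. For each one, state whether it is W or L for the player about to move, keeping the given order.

Classify positions by backward induction: terminal positions (no move available) are L. From any other position, the mover wins iff some move reaches an L.
Every edge goes from a vertex to one that appears earlier in the order D, E, A, G, B, C, F, H, so processing vertices in that order labels each vertex after all of its successors.
D: no outgoing edge → L
E: no outgoing edge → L
A: can move to E, which is L ⇒ W
G: can move to E, which is L ⇒ W
B: can move to E, which is L ⇒ W
C: can move to E, which is L ⇒ W
F: moves to B(W), G(W), A(W); every one is W ⇒ L
H: can move to F, which is L ⇒ W

B: W, F: L, A: W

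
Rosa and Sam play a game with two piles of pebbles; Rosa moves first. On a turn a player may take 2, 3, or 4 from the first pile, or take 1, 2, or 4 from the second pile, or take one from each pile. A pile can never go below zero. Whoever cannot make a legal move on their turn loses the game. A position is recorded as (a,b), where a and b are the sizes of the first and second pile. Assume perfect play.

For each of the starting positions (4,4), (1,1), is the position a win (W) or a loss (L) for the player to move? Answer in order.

(4,4): L, (1,1): W

Positions with no move are L. A position that does have a move is losing for the player to move precisely when every available move leads to a winning position for the opponent. Fill in the labels:
No move ever increases a pile, so every position that can arise here has a ≤ 4 and b ≤ 4; it is enough to label the cells with 0 ≤ a ≤ 4 and 0 ≤ b ≤ 4.
Every move lowers a or b (never raises either), so fill the grid row by row in increasing a, and left to right within a row: each cell's successors are then already labelled.
      b=0  b=1  b=2  b=3  b=4
a=0:    L    W    W    L    W
a=1:    L    W    W    L    W
a=2:    W    W    L    W    W
a=3:    W    L    W    W    L
a=4:    W    L    W    W    L
Cells with no legal move (terminal, hence L): (0,0), (1,0).
The remaining L cells, each justified by listing all of its moves:
(0,3): L (options (0,2)(W), (0,1)(W) are all W)
(1,3): L (options (1,2)(W), (1,1)(W), (0,2)(W) are all W)
(2,2): L (options (0,2)(W), (2,1)(W), (2,0)(W), (1,1)(W) are all W)
(3,1): L (options (1,1)(W), (0,1)(W), (3,0)(W), (2,0)(W) are all W)
(3,4): L (options (1,4)(W), (0,4)(W), (3,3)(W), (3,2)(W), (3,0)(W), (2,3)(W) are all W)
(4,1): L (options (2,1)(W), (1,1)(W), (0,1)(W), (4,0)(W), (3,0)(W) are all W)
(4,4): L (options (2,4)(W), (1,4)(W), (0,4)(W), (4,3)(W), (4,2)(W), (4,0)(W), (3,3)(W) are all W)
Every other cell has at least one move into one of the L cells above, so it is W.
(4,4): one of the L cells justified above, so L
(1,1): the move to (1,0) reaches an L cell, so W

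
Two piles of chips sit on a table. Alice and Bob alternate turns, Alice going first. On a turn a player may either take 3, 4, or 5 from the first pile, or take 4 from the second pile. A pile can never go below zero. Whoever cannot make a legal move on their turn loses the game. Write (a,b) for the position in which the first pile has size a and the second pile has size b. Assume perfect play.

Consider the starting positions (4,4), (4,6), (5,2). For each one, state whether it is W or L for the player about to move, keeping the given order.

(4,4): L, (4,6): L, (5,2): W

Label each position W (a win for the player to move) or L (a loss). A position with no legal move is L; any other position is W exactly when some move reaches an L, and L when every move reaches a W.
No move ever increases a pile, so every position that can arise here has a ≤ 5 and b ≤ 6; it is enough to label the cells with 0 ≤ a ≤ 5 and 0 ≤ b ≤ 6.
Every move lowers a or b (never raises either), so fill the grid row by row in increasing a, and left to right within a row: each cell's successors are then already labelled.
      b=0  b=1  b=2  b=3  b=4  b=5  b=6
a=0:    L    L    L    L    W    W    W
a=1:    L    L    L    L    W    W    W
a=2:    L    L    L    L    W    W    W
a=3:    W    W    W    W    L    L    L
a=4:    W    W    W    W    L    L    L
a=5:    W    W    W    W    L    L    L
Cells with no legal move (terminal, hence L): (0,0), (0,1), (0,2), (0,3), (1,0), (1,1), (1,2), (1,3), (2,0), (2,1), (2,2), (2,3).
The remaining L cells, each justified by listing all of its moves:
(3,4): L (options (0,4)(W), (3,0)(W) are all W)
(3,5): L (options (0,5)(W), (3,1)(W) are all W)
(3,6): L (options (0,6)(W), (3,2)(W) are all W)
(4,4): L (options (1,4)(W), (0,4)(W), (4,0)(W) are all W)
(4,5): L (options (1,5)(W), (0,5)(W), (4,1)(W) are all W)
(4,6): L (options (1,6)(W), (0,6)(W), (4,2)(W) are all W)
(5,4): L (options (2,4)(W), (1,4)(W), (0,4)(W), (5,0)(W) are all W)
(5,5): L (options (2,5)(W), (1,5)(W), (0,5)(W), (5,1)(W) are all W)
(5,6): L (options (2,6)(W), (1,6)(W), (0,6)(W), (5,2)(W) are all W)
Every other cell has at least one move into one of the L cells above, so it is W.
(4,4): one of the L cells justified above, so L
(4,6): one of the L cells justified above, so L
(5,2): the move to (2,2) reaches an L cell, so W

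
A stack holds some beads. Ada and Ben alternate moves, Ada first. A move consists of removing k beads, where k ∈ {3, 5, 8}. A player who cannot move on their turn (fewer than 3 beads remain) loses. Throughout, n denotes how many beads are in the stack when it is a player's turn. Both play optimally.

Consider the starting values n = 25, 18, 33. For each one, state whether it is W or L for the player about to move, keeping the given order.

25: W, 18: W, 33: L

Label each position W (a win for the player to move) or L (a loss). A position with no legal move is L; any other position is W exactly when some move reaches an L, and L when every move reaches a W.
n=0: no move → L
n=1: no move → L
n=2: no move → L
n=3: W (go to 0, an L position)
n=4: W (go to 1, an L position)
n=5: W (go to 2, an L position)
n=6: W (go to 1, an L position)
n=7: W (go to 2, an L position)
n=8: W (go to 0, an L position)
n=9: W (go to 1, an L position)
n=10: W (go to 2, an L position)
n=11: L (options 8(W), 6(W), 3(W) are all W)
n=12: L (options 9(W), 7(W), 4(W) are all W)
n=13: L (options 10(W), 8(W), 5(W) are all W)
n=14: W (go to 11, an L position)
n=15: W (go to 12, an L position)
n=16: W (go to 13, an L position)
n=17: W (go to 12, an L position)
n=18: W (go to 13, an L position)
n=19: W (go to 11, an L position)
n=20: W (go to 12, an L position)
n=21: W (go to 13, an L position)
n=22: L (options 19(W), 17(W), 14(W) are all W)
n=23: L (options 20(W), 18(W), 15(W) are all W)
n=24: L (options 21(W), 19(W), 16(W) are all W)
n=25: W (go to 22, an L position)
n=26: W (go to 23, an L position)
n=27: W (go to 24, an L position)
n=28: W (go to 23, an L position)
n=29: W (go to 24, an L position)
n=30: W (go to 22, an L position)
n=31: W (go to 23, an L position)
n=32: W (go to 24, an L position)
n=33: L (options 30(W), 28(W), 25(W) are all W)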